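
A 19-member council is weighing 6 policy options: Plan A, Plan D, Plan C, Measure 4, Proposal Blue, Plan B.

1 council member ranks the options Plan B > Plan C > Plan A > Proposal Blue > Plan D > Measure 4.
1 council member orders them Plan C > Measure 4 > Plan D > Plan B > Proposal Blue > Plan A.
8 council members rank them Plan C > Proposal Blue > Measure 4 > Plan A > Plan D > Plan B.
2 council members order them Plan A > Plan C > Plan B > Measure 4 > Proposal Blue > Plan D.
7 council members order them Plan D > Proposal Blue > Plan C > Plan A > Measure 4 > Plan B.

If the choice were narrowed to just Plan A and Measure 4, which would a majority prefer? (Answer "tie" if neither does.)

Plan A

Ballots ranking Plan A above Measure 4: 1 + 2 + 7 = 10.
Ballots ranking Measure 4 above Plan A: 19 − 10 = 9.
Plan A wins the head-to-head 10–9.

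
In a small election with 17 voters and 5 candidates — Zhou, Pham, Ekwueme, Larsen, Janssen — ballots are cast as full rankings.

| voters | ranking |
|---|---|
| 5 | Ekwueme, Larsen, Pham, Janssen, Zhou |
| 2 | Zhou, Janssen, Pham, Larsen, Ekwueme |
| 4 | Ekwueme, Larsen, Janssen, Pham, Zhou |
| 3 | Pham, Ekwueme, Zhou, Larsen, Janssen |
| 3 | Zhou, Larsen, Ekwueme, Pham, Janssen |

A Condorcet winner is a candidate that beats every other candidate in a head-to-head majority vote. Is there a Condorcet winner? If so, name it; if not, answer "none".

Pairwise majorities:
Zhou vs Pham: 5 to 12, Pham.
Zhou vs Ekwueme: 2+3 = 5 for Zhou, 12 for Ekwueme — Ekwueme by 12–5.
Zhou vs Larsen: 8 to 9, Larsen.
Zhou vs Janssen: Janssen wins 9–8.
Pham vs Ekwueme: Pham preferred on 2+3 = 5 ballots; Ekwueme wins 12–5.
Pham vs Larsen: Larsen, 12–5.
Pham vs Janssen: Pham preferred on 5+3+3 = 11 ballots; Pham wins 11–6.
Ekwueme vs Larsen: Ekwueme wins 12–5.
Ekwueme vs Janssen: Ekwueme, 15–2.
Larsen vs Janssen: Larsen, 15–2.
Only Ekwueme has no losses; Ekwueme is the Condorcet winner.

Ekwueme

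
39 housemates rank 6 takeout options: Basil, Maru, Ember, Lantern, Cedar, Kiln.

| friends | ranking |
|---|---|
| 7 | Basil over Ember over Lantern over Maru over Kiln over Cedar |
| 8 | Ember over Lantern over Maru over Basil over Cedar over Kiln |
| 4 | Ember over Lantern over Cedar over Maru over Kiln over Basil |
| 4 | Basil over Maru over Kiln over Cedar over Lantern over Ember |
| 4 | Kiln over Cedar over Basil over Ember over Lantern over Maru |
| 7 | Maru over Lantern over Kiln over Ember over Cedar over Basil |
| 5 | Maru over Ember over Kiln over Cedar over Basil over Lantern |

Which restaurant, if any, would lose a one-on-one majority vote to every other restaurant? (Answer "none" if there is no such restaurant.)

Pairwise majorities:
Basil vs Maru: Basil preferred on 7+4+4 = 15 ballots; Maru wins 24–15.
Basil vs Ember: Ember wins 24–15.
Basil–Lantern: Basil 20–19.
Basil vs Cedar: 19 to 20, Cedar.
Basil vs Kiln: Basil is ranked higher on 7+8+4 = 19 ballots, Kiln on 20. Kiln wins 20–19.
Maru vs Ember: 16 to 23, Ember.
Maru vs Lantern: Maru is ranked higher on 4+7+5 = 16 ballots, Lantern on 23. Lantern wins 23–16.
Maru vs Cedar: Maru wins 31–8.
Maru vs Kiln: Maru wins 35–4.
Ember–Lantern: Ember 28–11.
Ember vs Cedar: Ember, 31–8.
Ember vs Kiln: Ember is ranked higher on 7+8+4+5 = 24 ballots, Kiln on 15. Ember wins 24–15.
Lantern vs Cedar: Lantern wins 26–13.
Lantern vs Kiln: Lantern, 26–13.
Cedar vs Kiln: Kiln wins 27–12.
Every restaurant wins at least one matchup (Basil beats Lantern; Maru beats Basil; Ember beats Basil; Lantern beats Maru; Cedar beats Basil; Kiln beats Basil), so there is no Condorcet loser.

none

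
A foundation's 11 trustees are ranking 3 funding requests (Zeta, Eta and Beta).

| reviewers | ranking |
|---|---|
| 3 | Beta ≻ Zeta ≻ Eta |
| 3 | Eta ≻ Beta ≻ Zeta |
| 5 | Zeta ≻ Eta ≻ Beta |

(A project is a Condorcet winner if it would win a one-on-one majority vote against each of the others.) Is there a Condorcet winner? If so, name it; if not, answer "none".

Check each pair by majority over 11 ballots:
Zeta vs Eta: Zeta wins 8–3.
Zeta vs Beta: Beta wins 6–5.
Eta–Beta: Eta 8–3.
No project is unbeaten: Zeta loses to Beta; Eta loses to Zeta; Beta loses to Eta. In particular Zeta > Eta > Beta > Zeta is a majority cycle — no Condorcet winner exists.

none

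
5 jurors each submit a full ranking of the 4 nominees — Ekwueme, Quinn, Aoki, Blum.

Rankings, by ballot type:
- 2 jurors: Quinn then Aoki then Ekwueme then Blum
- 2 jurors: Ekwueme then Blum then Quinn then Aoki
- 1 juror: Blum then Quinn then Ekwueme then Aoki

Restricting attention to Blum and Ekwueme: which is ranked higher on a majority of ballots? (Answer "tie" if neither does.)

Ballots ranking Blum above Ekwueme: 1.
Ballots ranking Ekwueme above Blum: 5 − 1 = 4.
Ekwueme wins the head-to-head 4–1.

Ekwueme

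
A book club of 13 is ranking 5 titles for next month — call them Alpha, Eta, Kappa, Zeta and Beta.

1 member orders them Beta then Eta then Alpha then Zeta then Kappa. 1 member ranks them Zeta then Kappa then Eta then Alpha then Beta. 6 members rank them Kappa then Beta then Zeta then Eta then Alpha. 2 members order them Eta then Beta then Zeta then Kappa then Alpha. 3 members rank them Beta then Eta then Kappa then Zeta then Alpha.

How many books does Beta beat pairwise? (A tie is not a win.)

3

Beta against each rival (13 members):
Beta vs Alpha: 1+6+2+3 = 12 for Beta, 1 for Alpha — Beta by 12–1.
Beta vs Eta: Beta, 10–3.
Beta vs Kappa: Beta is ranked higher on 1+2+3 = 6 ballots, Kappa on 7. Kappa wins 7–6.
Beta vs Zeta: Beta, 12–1.
Beta beats Alpha, Eta, Zeta; loses to Kappa — 3 pairwise wins.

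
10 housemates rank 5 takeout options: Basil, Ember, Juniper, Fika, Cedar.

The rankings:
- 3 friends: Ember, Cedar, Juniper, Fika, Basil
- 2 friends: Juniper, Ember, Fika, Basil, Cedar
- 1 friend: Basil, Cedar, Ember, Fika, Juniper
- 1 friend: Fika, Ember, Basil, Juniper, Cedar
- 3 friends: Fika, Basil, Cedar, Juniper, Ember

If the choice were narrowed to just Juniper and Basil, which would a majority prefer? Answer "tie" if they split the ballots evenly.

tie

Ballots ranking Juniper above Basil: 3 + 2 = 5.
Ballots ranking Basil above Juniper: 10 − 5 = 5.
5–5: the pair ties.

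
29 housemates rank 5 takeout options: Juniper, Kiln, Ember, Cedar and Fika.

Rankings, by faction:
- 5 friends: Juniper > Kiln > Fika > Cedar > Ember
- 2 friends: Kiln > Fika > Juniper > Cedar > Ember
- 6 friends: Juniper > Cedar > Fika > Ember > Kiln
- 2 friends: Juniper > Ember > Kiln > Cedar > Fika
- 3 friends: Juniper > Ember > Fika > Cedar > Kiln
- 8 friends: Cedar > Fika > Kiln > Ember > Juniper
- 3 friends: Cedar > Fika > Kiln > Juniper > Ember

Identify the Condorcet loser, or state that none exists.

Ember

Head-to-head results (29 friends):
Juniper–Kiln: Juniper 16–13.
Juniper vs Ember: 5+2+6+2+3+3 = 21 for Juniper, 8 for Ember — Juniper by 21–8.
Juniper vs Cedar: Juniper is ranked higher on 5+2+6+2+3 = 18 ballots, Cedar on 11. Juniper wins 18–11.
Juniper vs Fika: Juniper preferred on 5+6+2+3 = 16 ballots; Juniper wins 16–13.
Kiln vs Ember: Kiln is ranked higher on 5+2+8+3 = 18 ballots, Ember on 11. Kiln wins 18–11.
Kiln vs Cedar: 5+2+2 = 9 for Kiln, 20 for Cedar — Cedar by 20–9.
Kiln vs Fika: 9 to 20, Fika.
Ember vs Cedar: 5 to 24, Cedar.
Ember–Fika: Fika 24–5.
Cedar vs Fika: 6+2+8+3 = 19 for Cedar, 10 for Fika — Cedar by 19–10.
Ember is beaten in every head-to-head and is the Condorcet loser.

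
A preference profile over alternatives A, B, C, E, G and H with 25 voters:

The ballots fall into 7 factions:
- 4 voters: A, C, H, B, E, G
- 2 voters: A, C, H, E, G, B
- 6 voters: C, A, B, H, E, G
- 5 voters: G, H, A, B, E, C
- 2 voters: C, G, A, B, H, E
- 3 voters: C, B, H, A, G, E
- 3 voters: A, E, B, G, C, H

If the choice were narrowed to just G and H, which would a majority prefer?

Ballots ranking G above H: 5 + 2 + 3 = 10.
Ballots ranking H above G: 25 − 10 = 15.
H wins the head-to-head 15–10.

H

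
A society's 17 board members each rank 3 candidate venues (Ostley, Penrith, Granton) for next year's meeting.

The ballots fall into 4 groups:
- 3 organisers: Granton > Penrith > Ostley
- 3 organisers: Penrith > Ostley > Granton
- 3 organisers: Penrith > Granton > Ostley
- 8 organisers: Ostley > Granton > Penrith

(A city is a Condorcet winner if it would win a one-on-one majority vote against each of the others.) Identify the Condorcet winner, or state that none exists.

Head-to-head results (17 organisers):
Ostley vs Penrith: Penrith, 9–8.
Ostley vs Granton: Ostley, 11–6.
Penrith vs Granton: Granton wins 11–6.
Each city drops at least one matchup (Ostley loses to Penrith; Penrith loses to Granton; Granton loses to Ostley); the cycle Ostley > Granton > Penrith > Ostley rules out a Condorcet winner.

none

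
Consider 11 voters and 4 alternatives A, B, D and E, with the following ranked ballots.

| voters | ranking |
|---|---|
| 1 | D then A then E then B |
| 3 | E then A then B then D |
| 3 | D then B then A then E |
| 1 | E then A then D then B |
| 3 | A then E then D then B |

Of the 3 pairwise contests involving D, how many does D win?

1

D against each rival (11 voters):
D vs A: D preferred on 1+3 = 4 ballots; A wins 7–4.
D vs B: D wins 8–3.
D vs E: D is ranked higher on 1+3 = 4 ballots, E on 7. E wins 7–4.
D beats B; loses to A, E — 1 pairwise win.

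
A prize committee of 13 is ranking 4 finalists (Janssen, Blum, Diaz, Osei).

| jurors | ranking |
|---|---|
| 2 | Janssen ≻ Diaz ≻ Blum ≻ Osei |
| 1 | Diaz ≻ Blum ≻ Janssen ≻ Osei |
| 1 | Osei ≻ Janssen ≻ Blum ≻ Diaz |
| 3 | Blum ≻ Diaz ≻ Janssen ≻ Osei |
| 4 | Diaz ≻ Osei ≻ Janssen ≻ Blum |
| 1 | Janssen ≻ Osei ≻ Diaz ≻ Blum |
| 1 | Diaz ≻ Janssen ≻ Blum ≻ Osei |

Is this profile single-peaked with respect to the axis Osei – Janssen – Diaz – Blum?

no

Axis positions: Osei=1, Janssen=2, Diaz=3, Blum=4.
Bloc 1 (peak Janssen at position 2): ranking walks positions 2-3-4-1, expanding outward from the peak — single-peaked.
Bloc 2 (peak Diaz at position 3): ranking walks positions 3-4-2-1, expanding outward from the peak — single-peaked.
Bloc 3: ranking walks positions 1-2-4-3; Blum is ranked above Diaz even though Diaz lies between Blum and the peak Osei on the axis — preferences dip and rise again. Not single-peaked.
Bloc 4 (peak Blum at position 4): ranking walks positions 4-3-2-1, expanding outward from the peak — single-peaked.
Bloc 5: ranking walks positions 3-1-2-4; Osei is ranked above Janssen even though Janssen lies between Osei and the peak Diaz on the axis — preferences dip and rise again. Not single-peaked.
Bloc 6 (peak Janssen at position 2): ranking walks positions 2-1-3-4, expanding outward from the peak — single-peaked.
Bloc 7 (peak Diaz at position 3): ranking walks positions 3-2-4-1, expanding outward from the peak — single-peaked.
Bloc 3 violates single-peakedness, so the profile is not single-peaked on this axis.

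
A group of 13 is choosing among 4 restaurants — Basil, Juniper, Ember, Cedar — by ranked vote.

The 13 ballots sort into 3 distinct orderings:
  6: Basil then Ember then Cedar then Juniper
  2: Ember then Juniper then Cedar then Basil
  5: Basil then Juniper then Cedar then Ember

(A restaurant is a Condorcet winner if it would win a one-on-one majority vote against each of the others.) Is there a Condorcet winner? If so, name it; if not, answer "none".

Head-to-head results (13 friends):
Basil–Juniper: Basil 11–2.
Basil–Ember: Basil 11–2.
Basil vs Cedar: Basil wins 11–2.
Juniper–Ember: Ember 8–5.
Juniper vs Cedar: Juniper, 7–6.
Ember–Cedar: Ember 8–5.
Only Basil has no losses; Basil is the Condorcet winner.

Basil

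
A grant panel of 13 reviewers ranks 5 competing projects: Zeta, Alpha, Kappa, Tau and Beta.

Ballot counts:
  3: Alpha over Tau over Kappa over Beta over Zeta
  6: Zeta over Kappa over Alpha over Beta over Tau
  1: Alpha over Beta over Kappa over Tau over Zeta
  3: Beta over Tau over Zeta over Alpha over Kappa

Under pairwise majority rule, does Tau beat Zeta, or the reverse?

Ballots ranking Tau above Zeta: 3 + 1 + 3 = 7.
Ballots ranking Zeta above Tau: 13 − 7 = 6.
Tau wins the head-to-head 7–6.

Tau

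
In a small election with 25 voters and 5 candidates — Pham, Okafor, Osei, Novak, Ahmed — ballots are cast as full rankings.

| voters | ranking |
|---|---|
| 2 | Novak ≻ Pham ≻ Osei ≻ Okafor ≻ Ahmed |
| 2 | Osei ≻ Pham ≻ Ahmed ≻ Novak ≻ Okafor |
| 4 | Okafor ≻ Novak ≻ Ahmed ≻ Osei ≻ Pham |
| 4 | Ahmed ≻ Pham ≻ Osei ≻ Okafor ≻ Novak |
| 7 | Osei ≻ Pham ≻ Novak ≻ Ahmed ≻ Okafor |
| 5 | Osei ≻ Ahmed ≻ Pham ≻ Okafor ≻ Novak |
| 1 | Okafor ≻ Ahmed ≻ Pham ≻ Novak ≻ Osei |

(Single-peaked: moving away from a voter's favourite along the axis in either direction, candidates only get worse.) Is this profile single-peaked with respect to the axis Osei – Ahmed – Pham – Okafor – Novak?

Axis positions: Osei=1, Ahmed=2, Pham=3, Okafor=4, Novak=5.
Group 1: ranking walks positions 5-3-1-4-2; Pham is ranked above Okafor even though Okafor lies between Pham and the peak Novak on the axis — preferences dip and rise again. Not single-peaked.
Group 2: ranking walks positions 1-3-2-5-4; Pham is ranked above Ahmed even though Ahmed lies between Pham and the peak Osei on the axis — preferences dip and rise again. Not single-peaked.
Group 3: ranking walks positions 4-5-2-1-3; Ahmed is ranked above Pham even though Pham lies between Ahmed and the peak Okafor on the axis — preferences dip and rise again. Not single-peaked.
Group 4 (peak Ahmed at position 2): ranking walks positions 2-3-1-4-5, expanding outward from the peak — single-peaked.
Group 5: ranking walks positions 1-3-5-2-4; Pham is ranked above Ahmed even though Ahmed lies between Pham and the peak Osei on the axis — preferences dip and rise again. Not single-peaked.
Group 6 (peak Osei at position 1): ranking walks positions 1-2-3-4-5, expanding outward from the peak — single-peaked.
Group 7: ranking walks positions 4-2-3-5-1; Ahmed is ranked above Pham even though Pham lies between Ahmed and the peak Okafor on the axis — preferences dip and rise again. Not single-peaked.
Group 1 violates single-peakedness, so the profile is not single-peaked on this axis.

no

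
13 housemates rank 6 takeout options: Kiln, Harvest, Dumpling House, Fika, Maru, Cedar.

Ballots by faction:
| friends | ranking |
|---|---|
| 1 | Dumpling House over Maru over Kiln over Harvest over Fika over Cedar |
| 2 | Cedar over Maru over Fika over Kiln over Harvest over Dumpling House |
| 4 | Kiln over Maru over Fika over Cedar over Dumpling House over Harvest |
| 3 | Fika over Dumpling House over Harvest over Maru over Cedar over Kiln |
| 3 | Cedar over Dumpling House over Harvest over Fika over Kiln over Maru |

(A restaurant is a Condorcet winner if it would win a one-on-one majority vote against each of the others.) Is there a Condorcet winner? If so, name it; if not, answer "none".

none

Check each pair by majority over 13 ballots:
Kiln vs Harvest: Kiln is ranked higher on 1+2+4 = 7 ballots, Harvest on 6. Kiln wins 7–6.
Kiln–Dumpling House: Dumpling House 7–6.
Kiln–Fika: Fika 8–5.
Kiln vs Maru: Kiln, 7–6.
Kiln vs Cedar: 1+4 = 5 for Kiln, 8 for Cedar — Cedar by 8–5.
Harvest–Dumpling House: Dumpling House 11–2.
Harvest vs Fika: 1+3 = 4 for Harvest, 9 for Fika — Fika by 9–4.
Harvest vs Maru: Maru wins 7–6.
Harvest vs Cedar: Cedar wins 9–4.
Dumpling House–Fika: Fika 9–4.
Dumpling House vs Maru: Dumpling House is ranked higher on 1+3+3 = 7 ballots, Maru on 6. Dumpling House wins 7–6.
Dumpling House vs Cedar: 4 to 9, Cedar.
Fika vs Maru: Maru wins 7–6.
Fika vs Cedar: Fika, 8–5.
Maru vs Cedar: Maru, 8–5.
Each restaurant drops at least one matchup (Kiln loses to Dumpling House; Harvest loses to Kiln; Dumpling House loses to Fika; Fika loses to Maru; Maru loses to Kiln; Cedar loses to Fika); the cycle Kiln beats Maru beats Fika beats Kiln rules out a Condorcet winner.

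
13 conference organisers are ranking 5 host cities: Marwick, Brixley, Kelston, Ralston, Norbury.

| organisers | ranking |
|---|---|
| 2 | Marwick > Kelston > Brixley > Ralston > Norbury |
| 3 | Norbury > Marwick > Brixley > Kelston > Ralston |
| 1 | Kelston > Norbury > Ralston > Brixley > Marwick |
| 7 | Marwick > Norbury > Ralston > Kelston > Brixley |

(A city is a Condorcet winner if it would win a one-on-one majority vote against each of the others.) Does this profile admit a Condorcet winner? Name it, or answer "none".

Pairwise majorities:
Marwick–Brixley: Marwick 12–1.
Marwick vs Kelston: Marwick wins 12–1.
Marwick vs Ralston: Marwick, 12–1.
Marwick vs Norbury: Marwick wins 9–4.
Brixley vs Kelston: Kelston wins 10–3.
Brixley–Ralston: Ralston 8–5.
Brixley–Norbury: Norbury 11–2.
Kelston vs Ralston: Ralston wins 7–6.
Kelston vs Norbury: Norbury, 10–3.
Ralston vs Norbury: Norbury, 11–2.
Marwick wins every pairwise contest, so Marwick is the Condorcet winner.

Marwick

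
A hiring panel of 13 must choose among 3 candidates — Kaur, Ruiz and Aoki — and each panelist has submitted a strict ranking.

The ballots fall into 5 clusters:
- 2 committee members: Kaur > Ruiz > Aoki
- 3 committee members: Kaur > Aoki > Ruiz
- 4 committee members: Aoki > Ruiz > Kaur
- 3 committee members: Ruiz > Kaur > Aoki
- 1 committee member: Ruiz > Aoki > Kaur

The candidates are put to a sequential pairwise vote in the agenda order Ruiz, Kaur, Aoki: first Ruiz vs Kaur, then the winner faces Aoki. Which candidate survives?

Aoki

Round 1: Ruiz vs Kaur — 8–5, Ruiz advances.
Round 2: Ruiz vs Aoki — 6–7, Aoki advances.
Aoki survives the agenda.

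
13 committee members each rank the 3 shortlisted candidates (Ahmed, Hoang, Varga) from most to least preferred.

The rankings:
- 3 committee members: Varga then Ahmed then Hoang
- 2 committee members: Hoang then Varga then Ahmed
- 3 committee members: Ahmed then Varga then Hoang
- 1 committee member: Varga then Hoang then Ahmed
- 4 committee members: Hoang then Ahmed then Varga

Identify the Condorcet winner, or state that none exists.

Pairwise majorities:
Ahmed vs Hoang: Hoang wins 7–6.
Ahmed vs Varga: Ahmed, 7–6.
Hoang vs Varga: Varga wins 7–6.
Every candidate loses at least once (Ahmed loses to Hoang; Hoang loses to Varga; Varga loses to Ahmed). The majority relation contains the cycle Ahmed → Varga → Hoang → Ahmed, so there is no Condorcet winner.

none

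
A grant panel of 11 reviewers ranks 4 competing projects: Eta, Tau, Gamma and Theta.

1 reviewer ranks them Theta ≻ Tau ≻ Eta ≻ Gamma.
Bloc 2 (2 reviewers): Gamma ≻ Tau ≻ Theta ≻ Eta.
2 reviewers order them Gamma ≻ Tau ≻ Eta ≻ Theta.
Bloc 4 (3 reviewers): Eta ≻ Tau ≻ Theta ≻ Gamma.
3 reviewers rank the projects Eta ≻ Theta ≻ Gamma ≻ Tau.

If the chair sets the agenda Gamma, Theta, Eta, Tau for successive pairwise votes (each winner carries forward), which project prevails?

Round 1: Gamma vs Theta — 4–7, Theta advances.
Round 2: Theta vs Eta — 3–8, Eta advances.
Round 3: Eta vs Tau — 6–5, Eta advances.
Eta survives the agenda.

Eta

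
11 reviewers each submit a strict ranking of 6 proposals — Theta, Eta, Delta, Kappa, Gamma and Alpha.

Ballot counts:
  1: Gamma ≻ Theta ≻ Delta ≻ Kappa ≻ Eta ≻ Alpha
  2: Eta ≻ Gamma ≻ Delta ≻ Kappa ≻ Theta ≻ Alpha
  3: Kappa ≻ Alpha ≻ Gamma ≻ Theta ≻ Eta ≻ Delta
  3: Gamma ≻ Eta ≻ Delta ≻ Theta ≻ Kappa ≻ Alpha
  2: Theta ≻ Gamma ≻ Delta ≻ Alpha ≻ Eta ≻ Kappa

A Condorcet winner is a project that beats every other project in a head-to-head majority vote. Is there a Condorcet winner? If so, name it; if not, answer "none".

Gamma

Pairwise majorities:
Theta vs Eta: Theta wins 6–5.
Theta–Delta: Theta 6–5.
Theta vs Kappa: Theta preferred on 1+3+2 = 6 ballots; Theta wins 6–5.
Theta vs Gamma: 2 for Theta, 9 for Gamma — Gamma by 9–2.
Theta vs Alpha: 1+2+3+2 = 8 for Theta, 3 for Alpha — Theta by 8–3.
Eta vs Delta: Eta preferred on 2+3+3 = 8 ballots; Eta wins 8–3.
Eta vs Kappa: Eta preferred on 2+3+2 = 7 ballots; Eta wins 7–4.
Eta vs Gamma: Gamma wins 9–2.
Eta–Alpha: Eta 6–5.
Delta vs Kappa: 8 to 3, Delta.
Delta vs Gamma: Gamma, 11–0.
Delta vs Alpha: 8 to 3, Delta.
Kappa vs Gamma: 3 for Kappa, 8 for Gamma — Gamma by 8–3.
Kappa–Alpha: Kappa 9–2.
Gamma vs Alpha: 8 to 3, Gamma.
Gamma wins every pairwise contest, so Gamma is the Condorcet winner.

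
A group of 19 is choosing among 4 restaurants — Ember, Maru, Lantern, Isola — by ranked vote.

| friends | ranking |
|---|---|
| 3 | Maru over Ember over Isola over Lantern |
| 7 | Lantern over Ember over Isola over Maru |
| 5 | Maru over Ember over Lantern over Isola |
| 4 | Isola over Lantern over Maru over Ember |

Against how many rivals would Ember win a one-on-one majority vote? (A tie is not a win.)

Ember against each rival (19 friends):
Ember–Maru: Maru 12–7.
Ember vs Lantern: Lantern wins 11–8.
Ember vs Isola: Ember wins 15–4.
Ember beats Isola; loses to Maru, Lantern — 1 pairwise win.

1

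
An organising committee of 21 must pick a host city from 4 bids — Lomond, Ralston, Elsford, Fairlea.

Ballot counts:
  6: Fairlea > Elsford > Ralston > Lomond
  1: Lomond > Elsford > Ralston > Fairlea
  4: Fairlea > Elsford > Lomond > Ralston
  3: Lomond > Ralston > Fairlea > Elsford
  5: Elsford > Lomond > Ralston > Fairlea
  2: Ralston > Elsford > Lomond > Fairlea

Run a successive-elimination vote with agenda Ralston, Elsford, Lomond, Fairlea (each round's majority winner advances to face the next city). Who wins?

Fairlea

Round 1: Ralston vs Elsford — 5–16, Elsford advances.
Round 2: Elsford vs Lomond — 17–4, Elsford advances.
Round 3: Elsford vs Fairlea — 8–13, Fairlea advances.
Fairlea survives the agenda.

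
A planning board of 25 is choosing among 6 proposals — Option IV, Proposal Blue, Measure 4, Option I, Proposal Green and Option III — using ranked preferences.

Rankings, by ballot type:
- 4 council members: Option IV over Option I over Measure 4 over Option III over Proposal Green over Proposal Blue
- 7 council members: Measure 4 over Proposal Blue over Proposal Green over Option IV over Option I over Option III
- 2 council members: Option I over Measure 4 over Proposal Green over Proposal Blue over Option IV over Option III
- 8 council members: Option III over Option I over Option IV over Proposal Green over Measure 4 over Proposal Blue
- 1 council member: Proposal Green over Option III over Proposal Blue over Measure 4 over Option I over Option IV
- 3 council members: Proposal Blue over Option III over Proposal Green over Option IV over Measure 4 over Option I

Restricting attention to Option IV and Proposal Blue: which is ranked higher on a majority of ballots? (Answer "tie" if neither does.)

Proposal Blue

Ballots ranking Option IV above Proposal Blue: 4 + 8 = 12.
Ballots ranking Proposal Blue above Option IV: 25 − 12 = 13.
Proposal Blue wins the head-to-head 13–12.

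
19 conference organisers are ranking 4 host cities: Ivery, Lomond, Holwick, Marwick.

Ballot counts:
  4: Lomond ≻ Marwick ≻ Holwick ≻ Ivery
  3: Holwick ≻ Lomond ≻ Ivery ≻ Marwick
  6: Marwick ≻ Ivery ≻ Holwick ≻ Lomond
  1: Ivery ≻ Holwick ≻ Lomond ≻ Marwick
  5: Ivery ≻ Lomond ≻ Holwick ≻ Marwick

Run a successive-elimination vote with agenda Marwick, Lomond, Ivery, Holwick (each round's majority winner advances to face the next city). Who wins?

Round 1: Marwick vs Lomond — 6–13, Lomond advances.
Round 2: Lomond vs Ivery — 7–12, Ivery advances.
Round 3: Ivery vs Holwick — 12–7, Ivery advances.
The agenda winner is Ivery.

Ivery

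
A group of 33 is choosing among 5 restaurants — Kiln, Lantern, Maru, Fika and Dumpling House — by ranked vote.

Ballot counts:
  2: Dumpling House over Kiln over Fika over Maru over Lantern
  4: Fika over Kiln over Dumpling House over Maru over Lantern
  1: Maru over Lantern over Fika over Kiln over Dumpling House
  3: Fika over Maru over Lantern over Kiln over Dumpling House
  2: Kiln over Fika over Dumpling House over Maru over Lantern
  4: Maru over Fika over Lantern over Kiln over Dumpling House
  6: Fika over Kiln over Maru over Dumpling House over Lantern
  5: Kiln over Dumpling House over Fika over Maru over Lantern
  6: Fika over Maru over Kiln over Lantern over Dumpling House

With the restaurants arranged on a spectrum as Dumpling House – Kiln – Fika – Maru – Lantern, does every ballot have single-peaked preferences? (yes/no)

yes

Axis positions: Dumpling House=1, Kiln=2, Fika=3, Maru=4, Lantern=5.
Bloc 1 (peak Dumpling House at position 1): ranking walks positions 1-2-3-4-5, expanding outward from the peak — single-peaked.
Bloc 2 (peak Fika at position 3): ranking walks positions 3-2-1-4-5, expanding outward from the peak — single-peaked.
Bloc 3 (peak Maru at position 4): ranking walks positions 4-5-3-2-1, expanding outward from the peak — single-peaked.
Bloc 4 (peak Fika at position 3): ranking walks positions 3-4-5-2-1, expanding outward from the peak — single-peaked.
Bloc 5 (peak Kiln at position 2): ranking walks positions 2-3-1-4-5, expanding outward from the peak — single-peaked.
Bloc 6 (peak Maru at position 4): ranking walks positions 4-3-5-2-1, expanding outward from the peak — single-peaked.
Bloc 7 (peak Fika at position 3): ranking walks positions 3-2-4-1-5, expanding outward from the peak — single-peaked.
Bloc 8 (peak Kiln at position 2): ranking walks positions 2-1-3-4-5, expanding outward from the peak — single-peaked.
Bloc 9 (peak Fika at position 3): ranking walks positions 3-4-2-5-1, expanding outward from the peak — single-peaked.
Every ranking is single-peaked on this axis.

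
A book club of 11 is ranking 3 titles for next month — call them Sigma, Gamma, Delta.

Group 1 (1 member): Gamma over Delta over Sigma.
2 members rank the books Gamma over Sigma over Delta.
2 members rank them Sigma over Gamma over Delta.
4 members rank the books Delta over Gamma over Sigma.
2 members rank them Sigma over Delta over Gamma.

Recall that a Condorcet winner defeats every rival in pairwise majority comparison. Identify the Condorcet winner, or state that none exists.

none

Check each pair by majority over 11 ballots:
Sigma vs Gamma: Gamma, 7–4.
Sigma vs Delta: Sigma, 6–5.
Gamma vs Delta: Delta, 6–5.
Each book drops at least one matchup (Sigma loses to Gamma; Gamma loses to Delta; Delta loses to Sigma); the cycle Sigma beats Delta beats Gamma beats Sigma rules out a Condorcet winner.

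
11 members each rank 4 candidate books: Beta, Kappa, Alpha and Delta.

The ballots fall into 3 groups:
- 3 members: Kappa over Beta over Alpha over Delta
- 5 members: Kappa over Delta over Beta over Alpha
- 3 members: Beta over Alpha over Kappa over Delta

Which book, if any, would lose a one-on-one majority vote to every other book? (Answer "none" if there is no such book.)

Delta

Head-to-head results (11 members):
Beta vs Kappa: Beta is ranked higher on 3 ballots, Kappa on 8. Kappa wins 8–3.
Beta vs Alpha: 11 to 0, Beta.
Beta–Delta: Beta 6–5.
Kappa–Alpha: Kappa 8–3.
Kappa vs Delta: Kappa wins 11–0.
Alpha vs Delta: 6 to 5, Alpha.
Delta is beaten in every head-to-head and is the Condorcet loser.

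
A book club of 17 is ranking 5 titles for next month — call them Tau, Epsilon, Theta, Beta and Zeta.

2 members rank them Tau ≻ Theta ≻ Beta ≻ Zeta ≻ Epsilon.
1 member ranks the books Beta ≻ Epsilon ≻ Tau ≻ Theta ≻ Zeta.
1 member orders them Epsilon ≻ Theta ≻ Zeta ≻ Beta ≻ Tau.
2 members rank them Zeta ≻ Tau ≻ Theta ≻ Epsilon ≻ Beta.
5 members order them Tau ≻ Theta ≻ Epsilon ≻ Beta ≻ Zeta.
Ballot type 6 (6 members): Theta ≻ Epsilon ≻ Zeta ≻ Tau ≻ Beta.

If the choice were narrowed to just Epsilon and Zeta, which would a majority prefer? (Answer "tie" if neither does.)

Epsilon

Ballots ranking Epsilon above Zeta: 1 + 1 + 5 + 6 = 13.
Ballots ranking Zeta above Epsilon: 17 − 13 = 4.
Epsilon wins the head-to-head 13–4.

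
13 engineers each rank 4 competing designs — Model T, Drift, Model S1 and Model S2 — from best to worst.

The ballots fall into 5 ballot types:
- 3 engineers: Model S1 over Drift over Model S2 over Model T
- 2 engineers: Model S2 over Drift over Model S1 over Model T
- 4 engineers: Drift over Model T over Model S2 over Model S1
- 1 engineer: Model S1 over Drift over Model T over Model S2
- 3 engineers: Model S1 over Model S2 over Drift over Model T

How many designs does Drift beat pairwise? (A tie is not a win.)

2

Drift against each rival (13 engineers):
Drift vs Model T: Drift wins 13–0.
Drift vs Model S1: Drift preferred on 2+4 = 6 ballots; Model S1 wins 7–6.
Drift vs Model S2: 3+4+1 = 8 for Drift, 5 for Model S2 — Drift by 8–5.
Drift beats Model T, Model S2; loses to Model S1 — 2 pairwise wins.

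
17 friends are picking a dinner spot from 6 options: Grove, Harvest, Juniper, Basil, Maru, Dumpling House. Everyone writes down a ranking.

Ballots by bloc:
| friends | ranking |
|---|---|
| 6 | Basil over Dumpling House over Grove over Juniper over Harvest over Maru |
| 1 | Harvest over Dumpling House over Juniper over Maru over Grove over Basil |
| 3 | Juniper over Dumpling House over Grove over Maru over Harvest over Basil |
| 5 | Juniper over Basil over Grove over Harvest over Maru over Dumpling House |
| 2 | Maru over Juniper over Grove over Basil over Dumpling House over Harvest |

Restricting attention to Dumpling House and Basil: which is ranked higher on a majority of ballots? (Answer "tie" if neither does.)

Basil

Ballots ranking Dumpling House above Basil: 1 + 3 = 4.
Ballots ranking Basil above Dumpling House: 17 − 4 = 13.
Basil wins the head-to-head 13–4.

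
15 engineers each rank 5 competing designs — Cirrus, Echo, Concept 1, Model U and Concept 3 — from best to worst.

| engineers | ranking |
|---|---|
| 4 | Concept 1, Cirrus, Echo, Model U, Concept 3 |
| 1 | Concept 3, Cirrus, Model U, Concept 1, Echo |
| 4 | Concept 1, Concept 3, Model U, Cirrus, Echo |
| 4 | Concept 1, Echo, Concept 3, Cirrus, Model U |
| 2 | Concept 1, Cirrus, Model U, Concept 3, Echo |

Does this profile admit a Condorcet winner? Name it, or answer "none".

Concept 1

Check each pair by majority over 15 ballots:
Cirrus vs Echo: Cirrus wins 11–4.
Cirrus vs Concept 1: Concept 1, 14–1.
Cirrus vs Model U: Cirrus, 11–4.
Cirrus vs Concept 3: Concept 3, 9–6.
Echo vs Concept 1: Concept 1 wins 15–0.
Echo vs Model U: Echo wins 8–7.
Echo vs Concept 3: Echo wins 8–7.
Concept 1–Model U: Concept 1 14–1.
Concept 1–Concept 3: Concept 1 14–1.
Model U vs Concept 3: Concept 3 wins 9–6.
Concept 1 defeats every rival head-to-head and is the Condorcet winner.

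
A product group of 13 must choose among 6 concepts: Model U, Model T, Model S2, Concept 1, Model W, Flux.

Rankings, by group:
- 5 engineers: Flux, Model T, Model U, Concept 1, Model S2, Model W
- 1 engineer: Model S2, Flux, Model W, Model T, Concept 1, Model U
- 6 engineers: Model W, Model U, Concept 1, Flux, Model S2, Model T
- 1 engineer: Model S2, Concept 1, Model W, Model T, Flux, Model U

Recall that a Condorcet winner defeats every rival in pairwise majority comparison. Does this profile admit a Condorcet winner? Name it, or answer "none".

none

Pairwise majorities:
Model U vs Model T: Model T, 7–6.
Model U vs Model S2: Model U wins 11–2.
Model U vs Concept 1: Model U wins 11–2.
Model U vs Model W: Model W wins 8–5.
Model U–Flux: Flux 7–6.
Model T–Model S2: Model S2 8–5.
Model T vs Concept 1: Concept 1 wins 7–6.
Model T vs Model W: Model W, 8–5.
Model T vs Flux: Flux wins 12–1.
Model S2–Concept 1: Concept 1 11–2.
Model S2 vs Model W: Model S2, 7–6.
Model S2 vs Flux: Flux, 11–2.
Concept 1–Model W: Model W 7–6.
Concept 1 vs Flux: Concept 1 wins 7–6.
Model W–Flux: Model W 7–6.
No design is unbeaten: Model U loses to Model T; Model T loses to Model S2; Model S2 loses to Model U; Concept 1 loses to Model U; Model W loses to Model S2; Flux loses to Concept 1. In particular Model U → Model S2 → Model T → Model U is a majority cycle — no Condorcet winner exists.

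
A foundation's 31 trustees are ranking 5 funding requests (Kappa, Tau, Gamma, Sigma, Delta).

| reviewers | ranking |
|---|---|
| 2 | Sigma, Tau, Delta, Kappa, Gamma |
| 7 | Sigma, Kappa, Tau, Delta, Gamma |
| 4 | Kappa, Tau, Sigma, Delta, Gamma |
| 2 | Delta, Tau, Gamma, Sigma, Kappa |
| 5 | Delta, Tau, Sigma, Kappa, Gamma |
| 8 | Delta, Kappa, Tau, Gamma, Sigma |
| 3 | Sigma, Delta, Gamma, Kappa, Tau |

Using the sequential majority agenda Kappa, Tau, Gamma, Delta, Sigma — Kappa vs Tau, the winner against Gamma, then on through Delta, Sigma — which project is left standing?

Sigma

Round 1: Kappa vs Tau — 22–9, Kappa advances.
Round 2: Kappa vs Gamma — 26–5, Kappa advances.
Round 3: Kappa vs Delta — 11–20, Delta advances.
Round 4: Delta vs Sigma — 15–16, Sigma advances.
The agenda winner is Sigma.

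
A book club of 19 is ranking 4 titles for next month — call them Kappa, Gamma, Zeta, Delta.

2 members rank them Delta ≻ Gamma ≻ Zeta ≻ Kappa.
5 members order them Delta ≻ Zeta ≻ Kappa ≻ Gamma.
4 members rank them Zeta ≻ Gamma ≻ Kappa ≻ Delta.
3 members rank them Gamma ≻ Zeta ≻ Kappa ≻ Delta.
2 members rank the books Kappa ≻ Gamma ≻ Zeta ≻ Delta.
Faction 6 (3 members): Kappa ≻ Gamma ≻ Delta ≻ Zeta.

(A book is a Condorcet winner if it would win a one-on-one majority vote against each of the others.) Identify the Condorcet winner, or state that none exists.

none

Pairwise majorities:
Kappa vs Gamma: Kappa wins 10–9.
Kappa vs Zeta: Zeta wins 14–5.
Kappa–Delta: Kappa 12–7.
Gamma vs Zeta: Gamma wins 10–9.
Gamma vs Delta: Gamma wins 12–7.
Zeta vs Delta: Zeta preferred on 4+3+2 = 9 ballots; Delta wins 10–9.
Each book drops at least one matchup (Kappa loses to Zeta; Gamma loses to Kappa; Zeta loses to Gamma; Delta loses to Kappa); the cycle Kappa > Gamma > Zeta > Kappa rules out a Condorcet winner.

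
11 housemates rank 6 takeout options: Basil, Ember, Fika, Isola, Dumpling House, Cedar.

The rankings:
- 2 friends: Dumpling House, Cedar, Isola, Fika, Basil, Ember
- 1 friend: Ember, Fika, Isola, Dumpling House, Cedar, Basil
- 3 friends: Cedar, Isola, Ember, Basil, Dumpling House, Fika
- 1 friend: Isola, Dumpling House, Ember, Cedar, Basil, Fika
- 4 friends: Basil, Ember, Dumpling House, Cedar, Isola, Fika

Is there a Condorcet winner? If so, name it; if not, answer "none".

none

Check each pair by majority over 11 ballots:
Basil vs Ember: Basil is ranked higher on 2+4 = 6 ballots, Ember on 5. Basil wins 6–5.
Basil vs Fika: Basil is ranked higher on 3+1+4 = 8 ballots, Fika on 3. Basil wins 8–3.
Basil vs Isola: 4 for Basil, 7 for Isola — Isola by 7–4.
Basil vs Dumpling House: 7 to 4, Basil.
Basil vs Cedar: 4 for Basil, 7 for Cedar — Cedar by 7–4.
Ember vs Fika: Ember preferred on 1+3+1+4 = 9 ballots; Ember wins 9–2.
Ember vs Isola: Ember preferred on 1+4 = 5 ballots; Isola wins 6–5.
Ember vs Dumpling House: Ember preferred on 1+3+4 = 8 ballots; Ember wins 8–3.
Ember vs Cedar: Ember is ranked higher on 1+1+4 = 6 ballots, Cedar on 5. Ember wins 6–5.
Fika vs Isola: 1 for Fika, 10 for Isola — Isola by 10–1.
Fika vs Dumpling House: 1 for Fika, 10 for Dumpling House — Dumpling House by 10–1.
Fika vs Cedar: 1 to 10, Cedar.
Isola vs Dumpling House: 1+3+1 = 5 for Isola, 6 for Dumpling House — Dumpling House by 6–5.
Isola vs Cedar: Isola preferred on 1+1 = 2 ballots; Cedar wins 9–2.
Dumpling House vs Cedar: Dumpling House is ranked higher on 2+1+1+4 = 8 ballots, Cedar on 3. Dumpling House wins 8–3.
Every restaurant loses at least once (Basil loses to Isola; Ember loses to Basil; Fika loses to Basil; Isola loses to Dumpling House; Dumpling House loses to Basil; Cedar loses to Ember). The majority relation contains the cycle Basil beats Ember beats Cedar beats Basil, so there is no Condorcet winner.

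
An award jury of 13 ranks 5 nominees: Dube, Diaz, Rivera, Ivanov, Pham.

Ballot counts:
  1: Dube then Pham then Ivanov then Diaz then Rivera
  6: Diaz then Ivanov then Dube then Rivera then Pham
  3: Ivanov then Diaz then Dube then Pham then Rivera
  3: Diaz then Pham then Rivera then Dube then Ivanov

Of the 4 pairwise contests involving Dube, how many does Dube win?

Dube against each rival (13 jurors):
Dube–Diaz: Diaz 12–1.
Dube–Rivera: Dube 10–3.
Dube vs Ivanov: 1+3 = 4 for Dube, 9 for Ivanov — Ivanov by 9–4.
Dube–Pham: Dube 10–3.
Dube beats Rivera, Pham; loses to Diaz, Ivanov — 2 pairwise wins.

2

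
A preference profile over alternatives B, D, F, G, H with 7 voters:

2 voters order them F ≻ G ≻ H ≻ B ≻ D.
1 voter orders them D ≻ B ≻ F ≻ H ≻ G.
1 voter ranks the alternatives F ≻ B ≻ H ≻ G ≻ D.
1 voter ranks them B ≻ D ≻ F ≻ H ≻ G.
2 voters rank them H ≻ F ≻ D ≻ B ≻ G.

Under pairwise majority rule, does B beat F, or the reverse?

F

Ballots ranking B above F: 1 + 1 = 2.
Ballots ranking F above B: 7 − 2 = 5.
F wins the head-to-head 5–2.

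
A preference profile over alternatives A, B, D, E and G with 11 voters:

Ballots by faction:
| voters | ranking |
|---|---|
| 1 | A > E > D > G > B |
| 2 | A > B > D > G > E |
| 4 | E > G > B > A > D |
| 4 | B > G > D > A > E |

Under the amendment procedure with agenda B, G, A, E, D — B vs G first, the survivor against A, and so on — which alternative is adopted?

Round 1: B vs G — 6–5, B advances.
Round 2: B vs A — 8–3, B advances.
Round 3: B vs E — 6–5, B advances.
Round 4: B vs D — 10–1, B advances.
The agenda winner is B.

B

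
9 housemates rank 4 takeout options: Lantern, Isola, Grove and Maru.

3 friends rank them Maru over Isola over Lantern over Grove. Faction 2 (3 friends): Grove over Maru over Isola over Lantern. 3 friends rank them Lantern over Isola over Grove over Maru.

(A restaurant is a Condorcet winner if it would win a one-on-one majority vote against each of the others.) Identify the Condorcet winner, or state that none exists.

Pairwise majorities:
Lantern vs Isola: Lantern preferred on 3 ballots; Isola wins 6–3.
Lantern vs Grove: Lantern is ranked higher on 3+3 = 6 ballots, Grove on 3. Lantern wins 6–3.
Lantern vs Maru: 3 for Lantern, 6 for Maru — Maru by 6–3.
Isola vs Grove: Isola preferred on 3+3 = 6 ballots; Isola wins 6–3.
Isola vs Maru: Isola is ranked higher on 3 ballots, Maru on 6. Maru wins 6–3.
Grove vs Maru: 3+3 = 6 for Grove, 3 for Maru — Grove by 6–3.
Each restaurant drops at least one matchup (Lantern loses to Isola; Isola loses to Maru; Grove loses to Lantern; Maru loses to Grove); the cycle Lantern > Grove > Maru > Lantern rules out a Condorcet winner.

none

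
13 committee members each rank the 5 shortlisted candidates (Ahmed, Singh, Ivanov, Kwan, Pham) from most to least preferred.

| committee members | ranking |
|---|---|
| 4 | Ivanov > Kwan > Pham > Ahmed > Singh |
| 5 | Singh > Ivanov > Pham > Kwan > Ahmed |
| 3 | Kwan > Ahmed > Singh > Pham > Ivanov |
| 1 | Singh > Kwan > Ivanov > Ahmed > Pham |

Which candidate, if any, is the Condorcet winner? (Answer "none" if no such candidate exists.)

Head-to-head results (13 committee members):
Ahmed vs Singh: Ahmed wins 7–6.
Ahmed vs Ivanov: Ivanov, 10–3.
Ahmed vs Kwan: Kwan wins 13–0.
Ahmed–Pham: Pham 9–4.
Singh vs Ivanov: Singh wins 9–4.
Singh vs Kwan: Kwan wins 7–6.
Singh–Pham: Singh 9–4.
Ivanov vs Kwan: Ivanov, 9–4.
Ivanov–Pham: Ivanov 10–3.
Kwan–Pham: Kwan 8–5.
No candidate is unbeaten: Ahmed loses to Ivanov; Singh loses to Ahmed; Ivanov loses to Singh; Kwan loses to Ivanov; Pham loses to Singh. In particular Ahmed beats Singh beats Ivanov beats Ahmed is a majority cycle — no Condorcet winner exists.

none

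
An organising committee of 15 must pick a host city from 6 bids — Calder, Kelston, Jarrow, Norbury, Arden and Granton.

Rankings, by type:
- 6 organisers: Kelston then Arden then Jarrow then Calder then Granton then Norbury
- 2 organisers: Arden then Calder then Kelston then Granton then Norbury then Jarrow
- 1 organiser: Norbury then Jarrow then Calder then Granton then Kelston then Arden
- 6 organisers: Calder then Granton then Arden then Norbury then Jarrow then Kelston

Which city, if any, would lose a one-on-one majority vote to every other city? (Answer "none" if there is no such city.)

Jarrow

Head-to-head results (15 organisers):
Calder vs Kelston: 2+1+6 = 9 for Calder, 6 for Kelston — Calder by 9–6.
Calder vs Jarrow: Calder preferred on 2+6 = 8 ballots; Calder wins 8–7.
Calder vs Norbury: 14 to 1, Calder.
Calder vs Arden: Calder is ranked higher on 1+6 = 7 ballots, Arden on 8. Arden wins 8–7.
Calder–Granton: Calder 15–0.
Kelston vs Jarrow: 6+2 = 8 for Kelston, 7 for Jarrow — Kelston by 8–7.
Kelston vs Norbury: Kelston wins 8–7.
Kelston vs Arden: Arden wins 8–7.
Kelston vs Granton: 8 to 7, Kelston.
Jarrow vs Norbury: Jarrow is ranked higher on 6 ballots, Norbury on 9. Norbury wins 9–6.
Jarrow vs Arden: Arden, 14–1.
Jarrow vs Granton: 7 to 8, Granton.
Norbury–Arden: Arden 14–1.
Norbury vs Granton: Norbury is ranked higher on 1 ballot, Granton on 14. Granton wins 14–1.
Arden vs Granton: Arden is ranked higher on 6+2 = 8 ballots, Granton on 7. Arden wins 8–7.
Jarrow loses to every other city — it is the Condorcet loser.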